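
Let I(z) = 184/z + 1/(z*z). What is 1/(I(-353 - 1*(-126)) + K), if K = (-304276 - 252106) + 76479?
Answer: -51529/24728963454 ≈ -2.0838e-6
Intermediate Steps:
K = -479903 (K = -556382 + 76479 = -479903)
I(z) = z**(-2) + 184/z (I(z) = 184/z + z**(-2) = z**(-2) + 184/z)
1/(I(-353 - 1*(-126)) + K) = 1/((1 + 184*(-353 - 1*(-126)))/(-353 - 1*(-126))**2 - 479903) = 1/((1 + 184*(-353 + 126))/(-353 + 126)**2 - 479903) = 1/((1 + 184*(-227))/(-227)**2 - 479903) = 1/((1 - 41768)/51529 - 479903) = 1/((1/51529)*(-41767) - 479903) = 1/(-41767/51529 - 479903) = 1/(-24728963454/51529) = -51529/24728963454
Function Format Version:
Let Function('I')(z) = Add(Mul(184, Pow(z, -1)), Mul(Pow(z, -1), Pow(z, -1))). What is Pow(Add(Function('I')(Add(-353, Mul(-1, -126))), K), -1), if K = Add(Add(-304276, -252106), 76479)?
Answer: Rational(-51529, 24728963454) ≈ -2.0838e-6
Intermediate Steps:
K = -479903 (K = Add(-556382, 76479) = -479903)
Function('I')(z) = Add(Pow(z, -2), Mul(184, Pow(z, -1))) (Function('I')(z) = Add(Mul(184, Pow(z, -1)), Pow(z, -2)) = Add(Pow(z, -2), Mul(184, Pow(z, -1))))
Pow(Add(Function('I')(Add(-353, Mul(-1, -126))), K), -1) = Pow(Add(Mul(Pow(Add(-353, Mul(-1, -126)), -2), Add(1, Mul(184, Add(-353, Mul(-1, -126))))), -479903), -1) = Pow(Add(Mul(Pow(Add(-353, 126), -2), Add(1, Mul(184, Add(-353, 126)))), -479903), -1) = Pow(Add(Mul(Pow(-227, -2), Add(1, Mul(184, -227))), -479903), -1) = Pow(Add(Mul(Rational(1, 51529), Add(1, -41768)), -479903), -1) = Pow(Add(Mul(Rational(1, 51529), -41767), -479903), -1) = Pow(Add(Rational(-41767, 51529), -479903), -1) = Pow(Rational(-24728963454, 51529), -1) = Rational(-51529, 24728963454)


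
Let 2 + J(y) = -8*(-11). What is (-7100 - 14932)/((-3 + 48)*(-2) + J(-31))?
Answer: 5508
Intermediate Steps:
J(y) = 86 (J(y) = -2 - 8*(-11) = -2 + 88 = 86)
(-7100 - 14932)/((-3 + 48)*(-2) + J(-31)) = (-7100 - 14932)/((-3 + 48)*(-2) + 86) = -22032/(45*(-2) + 86) = -22032/(-90 + 86) = -22032/(-4) = -22032*(-1/4) = 5508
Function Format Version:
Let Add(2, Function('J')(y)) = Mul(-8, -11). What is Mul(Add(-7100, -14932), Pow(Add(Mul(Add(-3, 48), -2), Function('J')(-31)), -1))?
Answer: 5508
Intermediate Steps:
Function('J')(y) = 86 (Function('J')(y) = Add(-2, Mul(-8, -11)) = Add(-2, 88) = 86)
Mul(Add(-7100, -14932), Pow(Add(Mul(Add(-3, 48), -2), Function('J')(-31)), -1)) = Mul(Add(-7100, -14932), Pow(Add(Mul(Add(-3, 48), -2), 86), -1)) = Mul(-22032, Pow(Add(Mul(45, -2), 86), -1)) = Mul(-22032, Pow(Add(-90, 86), -1)) = Mul(-22032, Pow(-4, -1)) = Mul(-22032, Rational(-1, 4)) = 5508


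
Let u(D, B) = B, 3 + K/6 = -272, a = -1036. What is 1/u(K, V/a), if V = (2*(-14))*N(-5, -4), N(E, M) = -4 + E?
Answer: -37/9 ≈ -4.1111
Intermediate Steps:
V = 252 (V = (2*(-14))*(-4 - 5) = -28*(-9) = 252)
K = -1650 (K = -18 + 6*(-272) = -18 - 1632 = -1650)
1/u(K, V/a) = 1/(252/(-1036)) = 1/(252*(-1/1036)) = 1/(-9/37) = -37/9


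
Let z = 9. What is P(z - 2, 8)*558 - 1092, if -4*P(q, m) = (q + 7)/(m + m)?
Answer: -19425/16 ≈ -1214.1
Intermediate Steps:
P(q, m) = -(7 + q)/(8*m) (P(q, m) = -(q + 7)/(4*(m + m)) = -(7 + q)/(4*(2*m)) = -(7 + q)*1/(2*m)/4 = -(7 + q)/(8*m))
P(z - 2, 8)*558 - 1092 = ((⅛)*(-7 - (9 - 2))/8)*558 - 1092 = ((⅛)*(⅛)*(-7 - 1*7))*558 - 1092 = ((⅛)*(⅛)*(-7 - 7))*558 - 1092 = ((⅛)*(⅛)*(-14))*558 - 1092 = -7/32*558 - 1092 = -1953/16 - 1092 = -19425/16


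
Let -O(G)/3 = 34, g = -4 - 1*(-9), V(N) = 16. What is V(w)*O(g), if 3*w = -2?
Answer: -1632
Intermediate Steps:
w = -2/3 (w = (1/3)*(-2) = -2/3 ≈ -0.66667)
g = 5 (g = -4 + 9 = 5)
O(G) = -102 (O(G) = -3*34 = -102)
V(w)*O(g) = 16*(-102) = -1632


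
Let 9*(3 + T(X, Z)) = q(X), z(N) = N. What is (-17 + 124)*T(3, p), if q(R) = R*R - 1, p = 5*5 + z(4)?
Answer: -2033/9 ≈ -225.89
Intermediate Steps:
p = 29 (p = 5*5 + 4 = 25 + 4 = 29)
q(R) = -1 + R² (q(R) = R² - 1 = -1 + R²)
T(X, Z) = -28/9 + X²/9 (T(X, Z) = -3 + (-1 + X²)/9 = -3 + (-⅑ + X²/9) = -28/9 + X²/9)
(-17 + 124)*T(3, p) = (-17 + 124)*(-28/9 + (⅑)*3²) = 107*(-28/9 + (⅑)*9) = 107*(-28/9 + 1) = 107*(-19/9) = -2033/9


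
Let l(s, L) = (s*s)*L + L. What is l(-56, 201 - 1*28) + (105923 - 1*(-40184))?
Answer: 688808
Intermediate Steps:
l(s, L) = L + L*s² (l(s, L) = s²*L + L = L*s² + L = L + L*s²)
l(-56, 201 - 1*28) + (105923 - 1*(-40184)) = (201 - 1*28)*(1 + (-56)²) + (105923 - 1*(-40184)) = (201 - 28)*(1 + 3136) + (105923 + 40184) = 173*3137 + 146107 = 542701 + 146107 = 688808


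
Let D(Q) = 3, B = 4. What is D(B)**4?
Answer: 81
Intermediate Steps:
D(B)**4 = 3**4 = 81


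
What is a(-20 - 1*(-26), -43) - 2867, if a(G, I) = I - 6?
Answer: -2916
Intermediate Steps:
a(G, I) = -6 + I
a(-20 - 1*(-26), -43) - 2867 = (-6 - 43) - 2867 = -49 - 2867 = -2916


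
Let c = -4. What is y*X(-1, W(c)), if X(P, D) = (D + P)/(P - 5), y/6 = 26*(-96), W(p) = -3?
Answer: -9984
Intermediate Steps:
y = -14976 (y = 6*(26*(-96)) = 6*(-2496) = -14976)
X(P, D) = (D + P)/(-5 + P)
y*X(-1, W(c)) = -14976*(-3 - 1)/(-5 - 1) = -14976*(-4)/(-6) = -(-2496)*(-4) = -14976*⅔ = -9984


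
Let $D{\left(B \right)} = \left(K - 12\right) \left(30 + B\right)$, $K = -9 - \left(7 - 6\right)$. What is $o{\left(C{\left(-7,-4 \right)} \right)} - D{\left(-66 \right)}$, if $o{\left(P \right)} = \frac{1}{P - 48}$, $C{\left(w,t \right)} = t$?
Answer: $- \frac{41185}{52} \approx -792.02$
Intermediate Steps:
$K = -10$ ($K = -9 - \left(7 - 6\right) = -9 - 1 = -10$)
$o{\left(P \right)} = \frac{1}{-48 + P}$
$D{\left(B \right)} = -660 - 22 B$ ($D{\left(B \right)} = \left(-10 - 12\right) \left(30 + B\right) = - 22 \left(30 + B\right) = -660 - 22 B$)
$o{\left(C{\left(-7,-4 \right)} \right)} - D{\left(-66 \right)} = \frac{1}{-48 - 4} - \left(-660 - -1452\right) = \frac{1}{-52} - \left(-660 + 1452\right) = - \frac{1}{52} - 792 = - \frac{41185}{52}$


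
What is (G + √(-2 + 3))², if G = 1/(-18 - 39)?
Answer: 3136/3249 ≈ 0.96522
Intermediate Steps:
G = -1/57 (G = 1/(-57) = -1/57 ≈ -0.017544)
(G + √(-2 + 3))² = (-1/57 + √(-2 + 3))² = (-1/57 + √1)² = (-1/57 + 1)² = (56/57)² = 3136/3249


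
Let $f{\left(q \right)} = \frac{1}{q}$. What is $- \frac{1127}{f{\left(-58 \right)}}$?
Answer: $65366$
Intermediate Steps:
$- \frac{1127}{f{\left(-58 \right)}} = - \frac{1127}{\frac{1}{-58}} = - \frac{1127}{- \frac{1}{58}} = \left(-1127\right) \left(-58\right) = 65366$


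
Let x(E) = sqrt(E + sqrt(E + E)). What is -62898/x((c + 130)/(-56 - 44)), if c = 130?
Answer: -62898*sqrt(5)/sqrt(-13 + I*sqrt(130)) ≈ -11915.0 + 31654.0*I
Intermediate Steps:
x(E) = sqrt(E + sqrt(2)*sqrt(E)) (x(E) = sqrt(E + sqrt(2*E)) = sqrt(E + sqrt(2)*sqrt(E)))
-62898/x((c + 130)/(-56 - 44)) = -62898/sqrt((130 + 130)/(-56 - 44) + sqrt(2)*sqrt((130 + 130)/(-56 - 44))) = -62898/sqrt(260/(-100) + sqrt(2)*sqrt(260/(-100))) = -62898/sqrt(260*(-1/100) + sqrt(2)*sqrt(260*(-1/100))) = -62898/sqrt(-13/5 + sqrt(2)*sqrt(-13/5)) = -62898/sqrt(-13/5 + sqrt(2)*(I*sqrt(65)/5)) = -62898/sqrt(-13/5 + I*sqrt(130)/5)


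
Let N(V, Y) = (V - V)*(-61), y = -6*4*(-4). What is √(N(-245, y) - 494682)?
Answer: I*√494682 ≈ 703.34*I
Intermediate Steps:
y = 96 (y = -24*(-4) = 96)
N(V, Y) = 0 (N(V, Y) = 0*(-61) = 0)
√(N(-245, y) - 494682) = √(0 - 494682) = √(-494682) = I*√494682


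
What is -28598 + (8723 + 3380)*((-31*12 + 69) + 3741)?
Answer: 41581516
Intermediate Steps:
-28598 + (8723 + 3380)*((-31*12 + 69) + 3741) = -28598 + 12103*((-372 + 69) + 3741) = -28598 + 12103*(-303 + 3741) = -28598 + 12103*3438 = -28598 + 41610114 = 41581516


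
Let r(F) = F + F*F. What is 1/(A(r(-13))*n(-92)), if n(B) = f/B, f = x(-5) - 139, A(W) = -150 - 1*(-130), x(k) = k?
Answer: -23/720 ≈ -0.031944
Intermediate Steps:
r(F) = F + F²
A(W) = -20 (A(W) = -150 + 130 = -20)
f = -144 (f = -5 - 139 = -144)
n(B) = -144/B
1/(A(r(-13))*n(-92)) = 1/((-20)*((-144/(-92)))) = -1/(20*((-144*(-1/92)))) = -1/(20*36/23) = -1/20*23/36 = -23/720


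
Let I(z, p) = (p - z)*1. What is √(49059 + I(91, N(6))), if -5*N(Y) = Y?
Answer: √1224170/5 ≈ 221.28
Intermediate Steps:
N(Y) = -Y/5
I(z, p) = p - z
√(49059 + I(91, N(6))) = √(49059 + (-⅕*6 - 1*91)) = √(49059 + (-6/5 - 91)) = √(49059 - 461/5) = √(244834/5) = √1224170/5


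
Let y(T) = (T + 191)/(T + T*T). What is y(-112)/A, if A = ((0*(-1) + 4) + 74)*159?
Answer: 79/154181664 ≈ 5.1238e-7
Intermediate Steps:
y(T) = (191 + T)/(T + T²)
A = 12402 (A = ((0 + 4) + 74)*159 = (4 + 74)*159 = 78*159 = 12402)
y(-112)/A = ((191 - 112)/((-112)*(1 - 112)))/12402 = -1/112*79/(-111)*(1/12402) = -1/112*(-1/111)*79*(1/12402) = (79/12432)*(1/12402) = 79/154181664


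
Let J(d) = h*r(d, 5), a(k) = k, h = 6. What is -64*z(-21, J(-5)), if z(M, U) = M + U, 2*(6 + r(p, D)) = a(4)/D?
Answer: 17472/5 ≈ 3494.4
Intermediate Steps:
r(p, D) = -6 + 2/D (r(p, D) = -6 + (4/D)/2 = -6 + 2/D)
J(d) = -168/5 (J(d) = 6*(-6 + 2/5) = 6*(-6 + 2*(⅕)) = 6*(-6 + ⅖) = 6*(-28/5) = -168/5)
-64*z(-21, J(-5)) = -64*(-21 - 168/5) = -64*(-273/5) = 17472/5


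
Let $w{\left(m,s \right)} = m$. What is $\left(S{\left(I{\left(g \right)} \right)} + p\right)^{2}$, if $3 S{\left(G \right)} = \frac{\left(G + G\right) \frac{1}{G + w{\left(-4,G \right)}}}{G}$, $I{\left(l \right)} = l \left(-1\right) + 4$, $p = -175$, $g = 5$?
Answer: $\frac{6901129}{225} \approx 30672.0$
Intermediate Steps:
$I{\left(l \right)} = 4 - l$ ($I{\left(l \right)} = - l + 4 = 4 - l$)
$S{\left(G \right)} = \frac{2}{3 \left(-4 + G\right)}$ ($S{\left(G \right)} = \frac{\frac{G + G}{G - 4} \frac{1}{G}}{3} = \frac{\frac{2 G}{-4 + G} \frac{1}{G}}{3} = \frac{2 \frac{1}{-4 + G}}{3} = \frac{2}{3 \left(-4 + G\right)}$)
$\left(S{\left(I{\left(g \right)} \right)} + p\right)^{2} = \left(\frac{2}{3 \left(-4 + \left(4 - 5\right)\right)} - 175\right)^{2} = \left(\frac{2}{3 \left(-4 - 1\right)} - 175\right)^{2} = \left(\frac{2}{3 \left(-5\right)} - 175\right)^{2} = \left(\frac{2}{3} \left(- \frac{1}{5}\right) - 175\right)^{2} = \left(- \frac{2}{15} - 175\right)^{2} = \left(- \frac{2627}{15}\right)^{2} = \frac{6901129}{225}$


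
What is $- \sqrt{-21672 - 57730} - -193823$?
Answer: $193823 - 37 i \sqrt{58} \approx 1.9382 \cdot 10^{5} - 281.78 i$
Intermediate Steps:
$- \sqrt{-21672 - 57730} - -193823 = - \sqrt{-79402} + 193823 = - 37 i \sqrt{58} + 193823 = 193823 - 37 i \sqrt{58}$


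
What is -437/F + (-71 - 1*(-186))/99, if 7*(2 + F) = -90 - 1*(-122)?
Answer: -33419/198 ≈ -168.78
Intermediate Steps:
F = 18/7 (F = -2 + (-90 - 1*(-122))/7 = -2 + (-90 + 122)/7 = -2 + (1/7)*32 = -2 + 32/7 = 18/7 ≈ 2.5714)
-437/F + (-71 - 1*(-186))/99 = -437/18/7 + (-71 - 1*(-186))/99 = -437*7/18 + (-71 + 186)*(1/99) = -3059/18 + 115*(1/99) = -3059/18 + 115/99 = -33419/198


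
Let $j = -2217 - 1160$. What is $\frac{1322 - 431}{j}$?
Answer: $- \frac{81}{307} \approx -0.26384$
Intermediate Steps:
$j = -3377$
$\frac{1322 - 431}{j} = \frac{1322 - 431}{-3377} = 891 \left(- \frac{1}{3377}\right) = - \frac{81}{307}$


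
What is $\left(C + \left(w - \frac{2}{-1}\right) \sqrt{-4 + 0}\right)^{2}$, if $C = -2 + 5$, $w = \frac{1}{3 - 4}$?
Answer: $5 + 12 i \approx 5.0 + 12.0 i$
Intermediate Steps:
$w = -1$ ($w = \frac{1}{-1} = -1$)
$C = 3$
$\left(C + \left(w - \frac{2}{-1}\right) \sqrt{-4 + 0}\right)^{2} = \left(3 + \left(-1 - \frac{2}{-1}\right) \sqrt{-4 + 0}\right)^{2} = \left(3 + \left(-1 - -2\right) \sqrt{-4}\right)^{2} = \left(3 + \left(-1 + 2\right) 2 i\right)^{2} = \left(3 + 1 \cdot 2 i\right)^{2} = \left(3 + 2 i\right)^{2}$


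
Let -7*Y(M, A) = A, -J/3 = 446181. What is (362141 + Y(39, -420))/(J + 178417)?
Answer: -362201/1160126 ≈ -0.31221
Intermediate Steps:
J = -1338543 (J = -3*446181 = -1338543)
Y(M, A) = -A/7
(362141 + Y(39, -420))/(J + 178417) = (362141 - ⅐*(-420))/(-1338543 + 178417) = (362141 + 60)/(-1160126) = 362201*(-1/1160126) = -362201/1160126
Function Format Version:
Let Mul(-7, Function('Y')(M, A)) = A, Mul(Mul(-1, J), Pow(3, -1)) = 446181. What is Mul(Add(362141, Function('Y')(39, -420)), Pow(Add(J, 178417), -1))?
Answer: Rational(-362201, 1160126) ≈ -0.31221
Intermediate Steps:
J = -1338543 (J = Mul(-3, 446181) = -1338543)
Function('Y')(M, A) = Mul(Rational(-1, 7), A)
Mul(Add(362141, Function('Y')(39, -420)), Pow(Add(J, 178417), -1)) = Mul(Add(362141, Mul(Rational(-1, 7), -420)), Pow(Add(-1338543, 178417), -1)) = Mul(Add(362141, 60), Pow(-1160126, -1)) = Mul(362201, Rational(-1, 1160126)) = Rational(-362201, 1160126)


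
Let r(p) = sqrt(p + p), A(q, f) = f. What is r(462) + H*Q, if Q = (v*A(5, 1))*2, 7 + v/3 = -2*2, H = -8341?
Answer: 550506 + 2*sqrt(231) ≈ 5.5054e+5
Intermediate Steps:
v = -33 (v = -21 + 3*(-2*2) = -21 + 3*(-4) = -21 - 12 = -33)
r(p) = sqrt(2)*sqrt(p) (r(p) = sqrt(2*p) = sqrt(2)*sqrt(p))
Q = -66 (Q = -33*1*2 = -33*2 = -66)
r(462) + H*Q = sqrt(2)*sqrt(462) - 8341*(-66) = 2*sqrt(231) + 550506 = 550506 + 2*sqrt(231)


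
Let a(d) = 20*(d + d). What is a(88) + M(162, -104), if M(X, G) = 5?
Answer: 3525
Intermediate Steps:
a(d) = 40*d (a(d) = 20*(2*d) = 40*d)
a(88) + M(162, -104) = 40*88 + 5 = 3520 + 5 = 3525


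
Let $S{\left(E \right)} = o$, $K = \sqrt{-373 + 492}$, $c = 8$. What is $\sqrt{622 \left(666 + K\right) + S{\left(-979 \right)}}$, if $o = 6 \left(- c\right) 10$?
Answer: $\sqrt{413772 + 622 \sqrt{119}} \approx 648.5$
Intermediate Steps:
$K = \sqrt{119} \approx 10.909$
$o = -480$ ($o = 6 \left(\left(-1\right) 8\right) 10 = 6 \left(-8\right) 10 = \left(-48\right) 10 = -480$)
$S{\left(E \right)} = -480$
$\sqrt{622 \left(666 + K\right) + S{\left(-979 \right)}} = \sqrt{622 \left(666 + \sqrt{119}\right) - 480} = \sqrt{\left(414252 + 622 \sqrt{119}\right) - 480} = \sqrt{413772 + 622 \sqrt{119}}$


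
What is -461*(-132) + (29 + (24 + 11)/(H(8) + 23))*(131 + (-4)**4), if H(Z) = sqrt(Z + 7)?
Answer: 37358085/514 - 13545*sqrt(15)/514 ≈ 72579.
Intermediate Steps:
H(Z) = sqrt(7 + Z)
-461*(-132) + (29 + (24 + 11)/(H(8) + 23))*(131 + (-4)**4) = -461*(-132) + (29 + (24 + 11)/(sqrt(7 + 8) + 23))*(131 + (-4)**4) = 60852 + (29 + 35/(sqrt(15) + 23))*(131 + 256) = 60852 + (29 + 35/(23 + sqrt(15)))*387 = 60852 + (11223 + 13545/(23 + sqrt(15))) = 72075 + 13545/(23 + sqrt(15))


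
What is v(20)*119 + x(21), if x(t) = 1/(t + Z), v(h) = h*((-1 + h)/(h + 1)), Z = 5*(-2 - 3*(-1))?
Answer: 167963/78 ≈ 2153.4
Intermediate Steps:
Z = 5 (Z = 5*(-2 + 3) = 5*1 = 5)
v(h) = h*(-1 + h)/(1 + h) (v(h) = h*((-1 + h)/(1 + h)) = h*(-1 + h)/(1 + h))
x(t) = 1/(5 + t) (x(t) = 1/(t + 5) = 1/(5 + t))
v(20)*119 + x(21) = (20*(-1 + 20)/(1 + 20))*119 + 1/(5 + 21) = (20*19/21)*119 + 1/26 = (20*(1/21)*19)*119 + 1/26 = (380/21)*119 + 1/26 = 6460/3 + 1/26 = 167963/78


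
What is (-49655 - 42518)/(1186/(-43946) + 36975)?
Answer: -2025317329/812451082 ≈ -2.4928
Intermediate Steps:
(-49655 - 42518)/(1186/(-43946) + 36975) = -92173/(1186*(-1/43946) + 36975) = -92173/(-593/21973 + 36975) = -92173/812451082/21973 = -92173*21973/812451082 = -2025317329/812451082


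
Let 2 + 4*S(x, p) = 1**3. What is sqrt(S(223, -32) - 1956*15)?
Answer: I*sqrt(117361)/2 ≈ 171.29*I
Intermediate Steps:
S(x, p) = -1/4 (S(x, p) = -1/2 + (1/4)*1**3 = -1/2 + (1/4)*1 = -1/2 + 1/4 = -1/4)
sqrt(S(223, -32) - 1956*15) = sqrt(-1/4 - 1956*15) = sqrt(-1/4 - 29340) = sqrt(-117361/4) = I*sqrt(117361)/2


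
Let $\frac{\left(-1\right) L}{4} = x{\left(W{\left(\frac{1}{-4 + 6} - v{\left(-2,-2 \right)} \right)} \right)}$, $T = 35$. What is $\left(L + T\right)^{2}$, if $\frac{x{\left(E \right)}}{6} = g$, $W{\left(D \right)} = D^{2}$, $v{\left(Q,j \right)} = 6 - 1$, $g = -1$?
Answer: $3481$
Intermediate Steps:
$v{\left(Q,j \right)} = 5$ ($v{\left(Q,j \right)} = 6 - 1 = 5$)
$x{\left(E \right)} = -6$ ($x{\left(E \right)} = 6 \left(-1\right) = -6$)
$L = 24$ ($L = \left(-4\right) \left(-6\right) = 24$)
$\left(L + T\right)^{2} = \left(24 + 35\right)^{2} = 59^{2} = 3481$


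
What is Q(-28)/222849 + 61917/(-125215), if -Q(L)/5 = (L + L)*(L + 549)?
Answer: 4468222667/27904037535 ≈ 0.16013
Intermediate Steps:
Q(L) = -10*L*(549 + L) (Q(L) = -5*(L + L)*(L + 549) = -5*2*L*(549 + L) = -10*L*(549 + L))
Q(-28)/222849 + 61917/(-125215) = -10*(-28)*(549 - 28)/222849 + 61917/(-125215) = -10*(-28)*521*(1/222849) + 61917*(-1/125215) = 145880*(1/222849) - 61917/125215 = 145880/222849 - 61917/125215 = 4468222667/27904037535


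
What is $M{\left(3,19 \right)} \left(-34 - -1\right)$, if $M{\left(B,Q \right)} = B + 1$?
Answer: $-132$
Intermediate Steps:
$M{\left(B,Q \right)} = 1 + B$
$M{\left(3,19 \right)} \left(-34 - -1\right) = \left(1 + 3\right) \left(-34 - -1\right) = 4 \left(-34 + 1\right) = 4 \left(-33\right) = -132$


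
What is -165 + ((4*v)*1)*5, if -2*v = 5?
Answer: -215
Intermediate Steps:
v = -5/2 (v = -1/2*5 = -5/2 ≈ -2.5000)
-165 + ((4*v)*1)*5 = -165 + ((4*(-5/2))*1)*5 = -165 - 10*1*5 = -165 - 10*5 = -165 - 50 = -215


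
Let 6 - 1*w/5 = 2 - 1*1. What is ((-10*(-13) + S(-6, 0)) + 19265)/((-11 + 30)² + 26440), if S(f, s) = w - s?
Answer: 19420/26801 ≈ 0.72460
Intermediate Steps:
w = 25 (w = 30 - 5*(2 - 1*1) = 30 - 5*(2 - 1) = 30 - 5*1 = 30 - 5 = 25)
S(f, s) = 25 - s
((-10*(-13) + S(-6, 0)) + 19265)/((-11 + 30)² + 26440) = ((-10*(-13) + (25 - 1*0)) + 19265)/((-11 + 30)² + 26440) = ((130 + (25 + 0)) + 19265)/(19² + 26440) = ((130 + 25) + 19265)/(361 + 26440) = (155 + 19265)/26801 = 19420*(1/26801) = 19420/26801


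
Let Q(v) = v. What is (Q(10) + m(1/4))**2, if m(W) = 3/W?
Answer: 484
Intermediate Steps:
(Q(10) + m(1/4))**2 = (10 + 3/(1/4))**2 = (10 + 3*4)**2 = (10 + 12)**2 = 22**2 = 484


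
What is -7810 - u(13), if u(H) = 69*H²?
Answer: -19471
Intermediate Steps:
-7810 - u(13) = -7810 - 69*13² = -7810 - 69*169 = -7810 - 1*11661 = -7810 - 11661 = -19471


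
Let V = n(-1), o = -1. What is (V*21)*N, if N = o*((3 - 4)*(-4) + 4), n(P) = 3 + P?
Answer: -336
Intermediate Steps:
V = 2 (V = 3 - 1 = 2)
N = -8 (N = -((3 - 4)*(-4) + 4) = -(-1*(-4) + 4) = -(4 + 4) = -1*8 = -8)
(V*21)*N = (2*21)*(-8) = 42*(-8) = -336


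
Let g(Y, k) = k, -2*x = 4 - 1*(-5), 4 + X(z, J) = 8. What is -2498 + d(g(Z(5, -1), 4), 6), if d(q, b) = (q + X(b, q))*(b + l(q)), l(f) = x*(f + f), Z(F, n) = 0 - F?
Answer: -2738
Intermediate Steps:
X(z, J) = 4 (X(z, J) = -4 + 8 = 4)
x = -9/2 (x = -(4 - 1*(-5))/2 = -(4 + 5)/2 = -½*9 = -9/2 ≈ -4.5000)
Z(F, n) = -F
l(f) = -9*f (l(f) = -9*(f + f)/2 = -9*f)
d(q, b) = (4 + q)*(b - 9*q) (d(q, b) = (q + 4)*(b - 9*q) = (4 + q)*(b - 9*q))
-2498 + d(g(Z(5, -1), 4), 6) = -2498 + (-36*4 - 9*4² + 4*6 + 6*4) = -2498 + (-144 - 9*16 + 24 + 24) = -2498 + (-144 - 144 + 24 + 24) = -2498 - 240 = -2738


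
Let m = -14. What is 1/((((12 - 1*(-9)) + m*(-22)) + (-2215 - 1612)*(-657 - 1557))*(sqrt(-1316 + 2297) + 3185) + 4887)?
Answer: 26987487682/728254058596284292855 - 25419921*sqrt(109)/728254058596284292855 ≈ 3.6693e-11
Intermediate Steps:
1/((((12 - 1*(-9)) + m*(-22)) + (-2215 - 1612)*(-657 - 1557))*(sqrt(-1316 + 2297) + 3185) + 4887) = 1/((((12 - 1*(-9)) - 14*(-22)) + (-2215 - 1612)*(-657 - 1557))*(sqrt(-1316 + 2297) + 3185) + 4887) = 1/((((12 + 9) + 308) - 3827*(-2214))*(sqrt(981) + 3185) + 4887) = 1/(((21 + 308) + 8472978)*(3*sqrt(109) + 3185) + 4887) = 1/((329 + 8472978)*(3185 + 3*sqrt(109)) + 4887) = 1/(8473307*(3185 + 3*sqrt(109)) + 4887) = 1/((26987482795 + 25419921*sqrt(109)) + 4887) = 1/(26987487682 + 25419921*sqrt(109))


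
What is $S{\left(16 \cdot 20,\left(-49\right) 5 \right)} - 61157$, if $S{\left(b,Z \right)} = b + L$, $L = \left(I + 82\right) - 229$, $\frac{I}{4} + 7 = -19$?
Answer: $-61088$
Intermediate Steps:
$I = -104$ ($I = -28 + 4 \left(-19\right) = -28 - 76 = -104$)
$L = -251$ ($L = \left(-104 + 82\right) - 229 = -22 - 229 = -251$)
$S{\left(b,Z \right)} = -251 + b$ ($S{\left(b,Z \right)} = b - 251 = -251 + b$)
$S{\left(16 \cdot 20,\left(-49\right) 5 \right)} - 61157 = \left(-251 + 16 \cdot 20\right) - 61157 = \left(-251 + 320\right) - 61157 = 69 - 61157 = -61088$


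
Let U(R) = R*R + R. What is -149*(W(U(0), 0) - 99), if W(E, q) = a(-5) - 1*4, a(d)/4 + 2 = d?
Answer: 19519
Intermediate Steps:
U(R) = R + R² (U(R) = R² + R = R + R²)
a(d) = -8 + 4*d
W(E, q) = -32 (W(E, q) = (-8 + 4*(-5)) - 1*4 = (-8 - 20) - 4 = -28 - 4 = -32)
-149*(W(U(0), 0) - 99) = -149*(-32 - 99) = -149*(-131) = 19519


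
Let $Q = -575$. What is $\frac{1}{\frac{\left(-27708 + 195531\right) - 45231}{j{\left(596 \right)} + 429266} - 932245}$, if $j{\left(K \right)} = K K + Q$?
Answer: $- \frac{783907}{730793258623} \approx -1.0727 \cdot 10^{-6}$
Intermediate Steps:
$j{\left(K \right)} = -575 + K^{2}$ ($j{\left(K \right)} = K K - 575 = K^{2} - 575 = -575 + K^{2}$)
$\frac{1}{\frac{\left(-27708 + 195531\right) - 45231}{j{\left(596 \right)} + 429266} - 932245} = \frac{1}{\frac{\left(-27708 + 195531\right) - 45231}{\left(-575 + 596^{2}\right) + 429266} - 932245} = \frac{1}{\frac{167823 - 45231}{\left(-575 + 355216\right) + 429266} - 932245} = \frac{1}{\frac{122592}{354641 + 429266} - 932245} = \frac{1}{\frac{122592}{783907} - 932245} = \frac{1}{- \frac{730793258623}{783907}} = - \frac{783907}{730793258623}$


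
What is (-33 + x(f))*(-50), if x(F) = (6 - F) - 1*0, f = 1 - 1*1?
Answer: 1350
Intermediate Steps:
f = 0 (f = 1 - 1 = 0)
x(F) = 6 - F (x(F) = (6 - F) + 0 = 6 - F)
(-33 + x(f))*(-50) = (-33 + (6 - 1*0))*(-50) = (-33 + (6 + 0))*(-50) = (-33 + 6)*(-50) = -27*(-50) = 1350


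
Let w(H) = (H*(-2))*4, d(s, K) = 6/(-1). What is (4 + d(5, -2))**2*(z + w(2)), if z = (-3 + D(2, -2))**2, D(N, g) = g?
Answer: 36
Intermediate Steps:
d(s, K) = -6 (d(s, K) = 6*(-1) = -6)
z = 25 (z = (-3 - 2)**2 = (-5)**2 = 25)
w(H) = -8*H (w(H) = -2*H*4 = -8*H)
(4 + d(5, -2))**2*(z + w(2)) = (4 - 6)**2*(25 - 8*2) = (-2)**2*(25 - 16) = 4*9 = 36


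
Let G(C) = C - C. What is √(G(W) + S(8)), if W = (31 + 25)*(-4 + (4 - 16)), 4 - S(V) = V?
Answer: 2*I ≈ 2.0*I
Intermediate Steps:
S(V) = 4 - V
W = -896 (W = 56*(-4 - 12) = 56*(-16) = -896)
G(C) = 0
√(G(W) + S(8)) = √(0 + (4 - 1*8)) = √(0 + (4 - 8)) = √(0 - 4) = √(-4) = 2*I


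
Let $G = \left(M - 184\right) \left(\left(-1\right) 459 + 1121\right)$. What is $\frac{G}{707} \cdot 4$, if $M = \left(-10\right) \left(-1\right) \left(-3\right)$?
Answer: $- \frac{566672}{707} \approx -801.52$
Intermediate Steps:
$M = -30$ ($M = 10 \left(-3\right) = -30$)
$G = -141668$ ($G = \left(-30 - 184\right) \left(\left(-1\right) 459 + 1121\right) = - 214 \left(-459 + 1121\right) = \left(-214\right) 662 = -141668$)
$\frac{G}{707} \cdot 4 = - \frac{141668}{707} \cdot 4 = \left(-141668\right) \frac{1}{707} \cdot 4 = \left(- \frac{141668}{707}\right) 4 = - \frac{566672}{707}$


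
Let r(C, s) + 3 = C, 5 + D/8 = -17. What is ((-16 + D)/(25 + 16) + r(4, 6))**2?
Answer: 22801/1681 ≈ 13.564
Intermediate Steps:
D = -176 (D = -40 + 8*(-17) = -40 - 136 = -176)
r(C, s) = -3 + C
((-16 + D)/(25 + 16) + r(4, 6))**2 = ((-16 - 176)/(25 + 16) + (-3 + 4))**2 = (-192/41 + 1)**2 = (-151/41)**2 = 22801/1681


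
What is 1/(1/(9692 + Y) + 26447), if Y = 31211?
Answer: 40903/1081761642 ≈ 3.7811e-5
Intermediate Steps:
1/(1/(9692 + Y) + 26447) = 1/(1/(9692 + 31211) + 26447) = 1/(1/40903 + 26447) = 1/(1081761642/40903) = 40903/1081761642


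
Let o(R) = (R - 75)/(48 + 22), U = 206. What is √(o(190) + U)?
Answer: 3*√4522/14 ≈ 14.410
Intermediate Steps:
o(R) = -15/14 + R/70 (o(R) = (-75 + R)/70 = (-75 + R)*(1/70) = -15/14 + R/70)
√(o(190) + U) = √((-15/14 + (1/70)*190) + 206) = √((-15/14 + 19/7) + 206) = √(23/14 + 206) = √(2907/14) = 3*√4522/14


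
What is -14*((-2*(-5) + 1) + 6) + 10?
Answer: -228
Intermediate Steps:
-14*((-2*(-5) + 1) + 6) + 10 = -14*((10 + 1) + 6) + 10 = -14*(11 + 6) + 10 = -14*17 + 10 = -238 + 10 = -228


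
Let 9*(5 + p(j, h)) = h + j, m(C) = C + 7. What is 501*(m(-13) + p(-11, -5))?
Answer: -19205/3 ≈ -6401.7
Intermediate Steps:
m(C) = 7 + C
p(j, h) = -5 + h/9 + j/9 (p(j, h) = -5 + (h + j)/9 = -5 + (h/9 + j/9) = -5 + h/9 + j/9)
501*(m(-13) + p(-11, -5)) = 501*((7 - 13) + (-5 + (⅑)*(-5) + (⅑)*(-11))) = 501*(-6 + (-5 - 5/9 - 11/9)) = 501*(-6 - 61/9) = 501*(-115/9) = -19205/3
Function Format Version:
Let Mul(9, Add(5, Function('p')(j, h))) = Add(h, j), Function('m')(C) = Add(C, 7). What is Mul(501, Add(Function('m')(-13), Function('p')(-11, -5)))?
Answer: Rational(-19205, 3) ≈ -6401.7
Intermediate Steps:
Function('m')(C) = Add(7, C)
Function('p')(j, h) = Add(-5, Mul(Rational(1, 9), h), Mul(Rational(1, 9), j)) (Function('p')(j, h) = Add(-5, Mul(Rational(1, 9), Add(h, j))) = Add(-5, Add(Mul(Rational(1, 9), h), Mul(Rational(1, 9), j))) = Add(-5, Mul(Rational(1, 9), h), Mul(Rational(1, 9), j)))
Mul(501, Add(Function('m')(-13), Function('p')(-11, -5))) = Mul(501, Add(Add(7, -13), Add(-5, Mul(Rational(1, 9), -5), Mul(Rational(1, 9), -11)))) = Mul(501, Add(-6, Add(-5, Rational(-5, 9), Rational(-11, 9)))) = Mul(501, Add(-6, Rational(-61, 9))) = Mul(501, Rational(-115, 9)) = Rational(-19205, 3)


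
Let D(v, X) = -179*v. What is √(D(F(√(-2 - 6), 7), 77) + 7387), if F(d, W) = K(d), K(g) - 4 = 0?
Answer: √6671 ≈ 81.676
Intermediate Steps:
K(g) = 4 (K(g) = 4 + 0 = 4)
F(d, W) = 4
√(D(F(√(-2 - 6), 7), 77) + 7387) = √(-179*4 + 7387) = √(-716 + 7387) = √6671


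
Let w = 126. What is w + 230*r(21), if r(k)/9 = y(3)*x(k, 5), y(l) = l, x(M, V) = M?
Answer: 130536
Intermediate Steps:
r(k) = 27*k (r(k) = 9*(3*k) = 27*k)
w + 230*r(21) = 126 + 230*(27*21) = 126 + 230*567 = 126 + 130410 = 130536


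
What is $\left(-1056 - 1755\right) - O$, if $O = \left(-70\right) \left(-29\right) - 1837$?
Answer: $-3004$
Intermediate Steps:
$O = 193$ ($O = 2030 - 1837 = 193$)
$\left(-1056 - 1755\right) - O = \left(-1056 - 1755\right) - 193 = -2811 - 193 = -3004$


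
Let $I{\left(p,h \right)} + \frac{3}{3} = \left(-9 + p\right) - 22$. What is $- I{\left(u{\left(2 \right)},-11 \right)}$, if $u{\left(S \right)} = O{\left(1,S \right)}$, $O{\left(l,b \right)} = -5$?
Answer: $37$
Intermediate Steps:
$u{\left(S \right)} = -5$
$I{\left(p,h \right)} = -32 + p$ ($I{\left(p,h \right)} = -1 + \left(\left(-9 + p\right) - 22\right) = -1 + \left(-31 + p\right) = -32 + p$)
$- I{\left(u{\left(2 \right)},-11 \right)} = - (-32 - 5) = \left(-1\right) \left(-37\right) = 37$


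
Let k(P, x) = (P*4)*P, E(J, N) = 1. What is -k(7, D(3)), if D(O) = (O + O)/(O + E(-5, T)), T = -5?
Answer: -196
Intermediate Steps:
D(O) = 2*O/(1 + O) (D(O) = (O + O)/(O + 1) = (2*O)/(1 + O) = 2*O/(1 + O))
k(P, x) = 4*P² (k(P, x) = (4*P)*P = 4*P²)
-k(7, D(3)) = -4*7² = -4*49 = -1*196 = -196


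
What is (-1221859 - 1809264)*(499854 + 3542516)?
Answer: -12252920681510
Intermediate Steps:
(-1221859 - 1809264)*(499854 + 3542516) = -3031123*4042370 = -12252920681510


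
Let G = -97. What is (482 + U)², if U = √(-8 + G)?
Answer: (482 + I*√105)² ≈ 2.3222e+5 + 9878.1*I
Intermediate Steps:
U = I*√105 (U = √(-8 - 97) = √(-105) = I*√105 ≈ 10.247*I)
(482 + U)² = (482 + I*√105)²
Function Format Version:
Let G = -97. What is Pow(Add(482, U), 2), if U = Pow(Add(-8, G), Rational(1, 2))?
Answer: Pow(Add(482, Mul(I, Pow(105, Rational(1, 2)))), 2) ≈ Add(2.3222e+5, Mul(9878.1, I))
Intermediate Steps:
U = Mul(I, Pow(105, Rational(1, 2))) (U = Pow(Add(-8, -97), Rational(1, 2)) = Pow(-105, Rational(1, 2)) = Mul(I, Pow(105, Rational(1, 2))) ≈ Mul(10.247, I))
Pow(Add(482, U), 2) = Pow(Add(482, Mul(I, Pow(105, Rational(1, 2)))), 2)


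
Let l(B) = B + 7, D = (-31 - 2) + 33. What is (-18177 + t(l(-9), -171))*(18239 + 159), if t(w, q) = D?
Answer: -334420446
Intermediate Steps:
D = 0 (D = -33 + 33 = 0)
l(B) = 7 + B
t(w, q) = 0
(-18177 + t(l(-9), -171))*(18239 + 159) = (-18177 + 0)*(18239 + 159) = -18177*18398 = -334420446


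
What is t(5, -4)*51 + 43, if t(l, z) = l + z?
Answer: 94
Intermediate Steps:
t(5, -4)*51 + 43 = (5 - 4)*51 + 43 = 1*51 + 43 = 51 + 43 = 94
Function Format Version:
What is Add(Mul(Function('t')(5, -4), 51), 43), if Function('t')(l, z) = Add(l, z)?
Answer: 94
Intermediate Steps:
Add(Mul(Function('t')(5, -4), 51), 43) = Add(Mul(Add(5, -4), 51), 43) = Add(Mul(1, 51), 43) = Add(51, 43) = 94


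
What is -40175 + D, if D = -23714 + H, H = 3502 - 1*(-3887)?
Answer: -56500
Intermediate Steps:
H = 7389 (H = 3502 + 3887 = 7389)
D = -16325 (D = -23714 + 7389 = -16325)
-40175 + D = -40175 - 16325 = -56500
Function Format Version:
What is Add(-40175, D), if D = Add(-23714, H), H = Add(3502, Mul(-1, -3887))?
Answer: -56500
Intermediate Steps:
H = 7389 (H = Add(3502, 3887) = 7389)
D = -16325 (D = Add(-23714, 7389) = -16325)
Add(-40175, D) = Add(-40175, -16325) = -56500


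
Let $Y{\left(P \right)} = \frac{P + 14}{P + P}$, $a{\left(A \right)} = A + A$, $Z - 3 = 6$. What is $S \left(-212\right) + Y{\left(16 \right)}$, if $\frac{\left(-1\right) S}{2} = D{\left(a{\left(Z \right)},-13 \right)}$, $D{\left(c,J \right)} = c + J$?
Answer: $\frac{33935}{16} \approx 2120.9$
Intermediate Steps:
$Z = 9$ ($Z = 3 + 6 = 9$)
$a{\left(A \right)} = 2 A$
$Y{\left(P \right)} = \frac{14 + P}{2 P}$
$D{\left(c,J \right)} = J + c$
$S = -10$ ($S = - 2 \left(-13 + 2 \cdot 9\right) = - 2 \left(-13 + 18\right) = \left(-2\right) 5 = -10$)
$S \left(-212\right) + Y{\left(16 \right)} = \left(-10\right) \left(-212\right) + \frac{14 + 16}{2 \cdot 16} = 2120 + \frac{1}{2} \cdot \frac{1}{16} \cdot 30 = 2120 + \frac{15}{16} = \frac{33935}{16}$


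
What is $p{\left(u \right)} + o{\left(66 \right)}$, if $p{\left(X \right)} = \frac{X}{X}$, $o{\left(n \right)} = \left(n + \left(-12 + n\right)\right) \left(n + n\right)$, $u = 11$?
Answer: $15841$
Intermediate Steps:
$o{\left(n \right)} = 2 n \left(-12 + 2 n\right)$ ($o{\left(n \right)} = \left(-12 + 2 n\right) 2 n = 2 n \left(-12 + 2 n\right)$)
$p{\left(X \right)} = 1$
$p{\left(u \right)} + o{\left(66 \right)} = 1 + 4 \cdot 66 \left(-6 + 66\right) = 1 + 4 \cdot 66 \cdot 60 = 1 + 15840 = 15841$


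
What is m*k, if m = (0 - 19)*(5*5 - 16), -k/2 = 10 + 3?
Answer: 4446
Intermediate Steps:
k = -26 (k = -2*(10 + 3) = -2*13 = -26)
m = -171 (m = -19*(25 - 16) = -19*9 = -171)
m*k = -171*(-26) = 4446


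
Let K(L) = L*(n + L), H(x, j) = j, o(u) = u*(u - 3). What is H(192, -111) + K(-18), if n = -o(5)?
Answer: 393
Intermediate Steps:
o(u) = u*(-3 + u)
n = -10 (n = -5*(-3 + 5) = -5*2 = -1*10 = -10)
K(L) = L*(-10 + L)
H(192, -111) + K(-18) = -111 - 18*(-10 - 18) = -111 - 18*(-28) = -111 + 504 = 393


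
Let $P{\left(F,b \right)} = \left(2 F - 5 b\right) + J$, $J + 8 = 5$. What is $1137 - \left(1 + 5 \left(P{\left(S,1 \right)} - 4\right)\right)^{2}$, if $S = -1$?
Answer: $-3624$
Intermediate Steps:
$J = -3$ ($J = -8 + 5 = -3$)
$P{\left(F,b \right)} = -3 - 5 b + 2 F$ ($P{\left(F,b \right)} = \left(2 F - 5 b\right) - 3 = \left(- 5 b + 2 F\right) - 3 = -3 - 5 b + 2 F$)
$1137 - \left(1 + 5 \left(P{\left(S,1 \right)} - 4\right)\right)^{2} = 1137 - \left(1 + 5 \left(\left(-3 - 5 + 2 \left(-1\right)\right) - 4\right)\right)^{2} = 1137 - \left(1 + 5 \left(\left(-3 - 5 - 2\right) - 4\right)\right)^{2} = 1137 - \left(1 + 5 \left(-10 - 4\right)\right)^{2} = 1137 - \left(1 + 5 \left(-14\right)\right)^{2} = 1137 - \left(1 - 70\right)^{2} = 1137 - \left(-69\right)^{2} = 1137 - 4761 = -3624$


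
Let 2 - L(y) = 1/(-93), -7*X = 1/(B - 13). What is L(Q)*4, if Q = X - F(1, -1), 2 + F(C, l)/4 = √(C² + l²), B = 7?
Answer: 748/93 ≈ 8.0430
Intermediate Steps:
F(C, l) = -8 + 4*√(C² + l²)
X = 1/42 (X = -1/(7*(7 - 13)) = -⅐/(-6) = -⅐*(-⅙) = 1/42 ≈ 0.023810)
Q = 337/42 - 4*√2 (Q = 1/42 - (-8 + 4*√(1² + (-1)²)) = 1/42 - (-8 + 4*√(1 + 1)) = 1/42 - (-8 + 4*√2) = 1/42 + (8 - 4*√2) = 337/42 - 4*√2 ≈ 2.3670)
L(y) = 187/93 (L(y) = 2 - 1/(-93) = 2 - 1*(-1/93) = 2 + 1/93 = 187/93)
L(Q)*4 = (187/93)*4 = 748/93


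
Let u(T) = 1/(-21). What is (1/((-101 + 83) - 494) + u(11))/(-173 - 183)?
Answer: 533/3827712 ≈ 0.00013925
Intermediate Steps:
u(T) = -1/21
(1/((-101 + 83) - 494) + u(11))/(-173 - 183) = (1/((-101 + 83) - 494) - 1/21)/(-173 - 183) = (1/(-18 - 494) - 1/21)/(-356) = (1/(-512) - 1/21)*(-1/356) = (-1/512 - 1/21)*(-1/356) = -533/10752*(-1/356) = 533/3827712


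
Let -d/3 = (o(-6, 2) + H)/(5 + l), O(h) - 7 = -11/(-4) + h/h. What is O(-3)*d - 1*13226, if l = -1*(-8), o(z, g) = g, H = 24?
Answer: -26581/2 ≈ -13291.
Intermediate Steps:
l = 8
O(h) = 43/4 (O(h) = 7 + (-11/(-4) + h/h) = 7 + (-11*(-¼) + 1) = 7 + (11/4 + 1) = 7 + 15/4 = 43/4)
d = -6 (d = -3*(2 + 24)/(5 + 8) = -78/13 = -3*2 = -6)
O(-3)*d - 1*13226 = (43/4)*(-6) - 1*13226 = -129/2 - 13226 = -26581/2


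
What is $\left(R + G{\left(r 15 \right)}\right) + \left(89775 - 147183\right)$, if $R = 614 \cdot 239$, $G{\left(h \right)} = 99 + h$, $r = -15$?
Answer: $89212$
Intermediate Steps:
$R = 146746$
$\left(R + G{\left(r 15 \right)}\right) + \left(89775 - 147183\right) = \left(146746 + \left(99 - 225\right)\right) + \left(89775 - 147183\right) = \left(146746 - 126\right) - 57408 = 146620 - 57408 = 89212$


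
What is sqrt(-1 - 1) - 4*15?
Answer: -60 + I*sqrt(2) ≈ -60.0 + 1.4142*I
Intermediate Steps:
sqrt(-1 - 1) - 4*15 = sqrt(-2) - 60 = I*sqrt(2) - 60 = -60 + I*sqrt(2)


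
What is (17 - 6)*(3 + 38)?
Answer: 451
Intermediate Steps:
(17 - 6)*(3 + 38) = 11*41 = 451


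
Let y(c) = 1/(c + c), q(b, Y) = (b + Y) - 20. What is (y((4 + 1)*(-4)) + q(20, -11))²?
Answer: 194481/1600 ≈ 121.55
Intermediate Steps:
q(b, Y) = -20 + Y + b (q(b, Y) = (Y + b) - 20 = -20 + Y + b)
y(c) = 1/(2*c)
(y((4 + 1)*(-4)) + q(20, -11))² = (1/(2*(((4 + 1)*(-4)))) + (-20 - 11 + 20))² = (1/(2*((5*(-4)))) - 11)² = ((½)/(-20) - 11)² = ((½)*(-1/20) - 11)² = (-1/40 - 11)² = (-441/40)² = 194481/1600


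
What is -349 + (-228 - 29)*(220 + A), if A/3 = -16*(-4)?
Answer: -106233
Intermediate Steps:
A = 192 (A = 3*(-16*(-4)) = 3*64 = 192)
-349 + (-228 - 29)*(220 + A) = -349 + (-228 - 29)*(220 + 192) = -349 - 257*412 = -349 - 105884 = -106233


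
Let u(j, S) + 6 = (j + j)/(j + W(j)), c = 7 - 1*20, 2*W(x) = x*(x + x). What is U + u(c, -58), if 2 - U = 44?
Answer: -289/6 ≈ -48.167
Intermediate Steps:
U = -42 (U = 2 - 1*44 = 2 - 44 = -42)
W(x) = x² (W(x) = (x*(x + x))/2 = (x*(2*x))/2 = (2*x²)/2 = x²)
c = -13 (c = 7 - 20 = -13)
u(j, S) = -6 + 2*j/(j + j²) (u(j, S) = -6 + (j + j)/(j + j²) = -6 + (2*j)/(j + j²) = -6 + 2*j/(j + j²))
U + u(c, -58) = -42 + 2*(-2 - 3*(-13))/(1 - 13) = -42 + 2*(-2 + 39)/(-12) = -42 + 2*(-1/12)*37 = -42 - 37/6 = -289/6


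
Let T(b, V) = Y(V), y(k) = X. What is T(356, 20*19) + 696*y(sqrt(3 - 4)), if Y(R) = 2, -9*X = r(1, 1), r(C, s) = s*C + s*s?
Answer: -458/3 ≈ -152.67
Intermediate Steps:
r(C, s) = s**2 + C*s (r(C, s) = C*s + s**2 = s**2 + C*s)
X = -2/9 (X = -(1 + 1)/9 = -2/9 ≈ -0.22222)
y(k) = -2/9
T(b, V) = 2
T(356, 20*19) + 696*y(sqrt(3 - 4)) = 2 + 696*(-2/9) = 2 - 464/3 = -458/3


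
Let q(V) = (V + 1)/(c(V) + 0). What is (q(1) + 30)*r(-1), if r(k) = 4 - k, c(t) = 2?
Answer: 155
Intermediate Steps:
q(V) = 1/2 + V/2 (q(V) = (V + 1)/(2 + 0) = (1 + V)/2 = (1 + V)*(1/2) = 1/2 + V/2)
(q(1) + 30)*r(-1) = ((1/2 + (1/2)*1) + 30)*(4 - 1*(-1)) = ((1/2 + 1/2) + 30)*(4 + 1) = (1 + 30)*5 = 31*5 = 155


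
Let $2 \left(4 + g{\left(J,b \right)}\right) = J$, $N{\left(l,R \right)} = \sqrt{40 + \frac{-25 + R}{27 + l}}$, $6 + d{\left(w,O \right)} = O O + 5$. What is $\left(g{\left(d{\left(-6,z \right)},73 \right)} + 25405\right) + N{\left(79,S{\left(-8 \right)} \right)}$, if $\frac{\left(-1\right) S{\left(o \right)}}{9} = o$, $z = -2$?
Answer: $\frac{50805}{2} + \frac{\sqrt{454422}}{106} \approx 25409.0$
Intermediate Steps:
$S{\left(o \right)} = - 9 o$
$d{\left(w,O \right)} = -1 + O^{2}$ ($d{\left(w,O \right)} = -6 + \left(O O + 5\right) = -6 + \left(O^{2} + 5\right) = -6 + \left(5 + O^{2}\right) = -1 + O^{2}$)
$N{\left(l,R \right)} = \sqrt{40 + \frac{-25 + R}{27 + l}}$
$g{\left(J,b \right)} = -4 + \frac{J}{2}$
$\left(g{\left(d{\left(-6,z \right)},73 \right)} + 25405\right) + N{\left(79,S{\left(-8 \right)} \right)} = \left(\left(-4 + \frac{-1 + \left(-2\right)^{2}}{2}\right) + 25405\right) + \sqrt{\frac{1055 - -72 + 40 \cdot 79}{27 + 79}} = \left(\left(-4 + \frac{-1 + 4}{2}\right) + 25405\right) + \sqrt{\frac{1055 + 72 + 3160}{106}} = \left(\left(-4 + \frac{1}{2} \cdot 3\right) + 25405\right) + \sqrt{\frac{1}{106} \cdot 4287} = \left(\left(-4 + \frac{3}{2}\right) + 25405\right) + \sqrt{\frac{4287}{106}} = \left(- \frac{5}{2} + 25405\right) + \frac{\sqrt{454422}}{106} = \frac{50805}{2} + \frac{\sqrt{454422}}{106}$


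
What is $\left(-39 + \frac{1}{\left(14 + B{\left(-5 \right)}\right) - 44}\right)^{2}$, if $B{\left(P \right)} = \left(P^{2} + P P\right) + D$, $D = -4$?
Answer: $\frac{388129}{256} \approx 1516.1$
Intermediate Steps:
$B{\left(P \right)} = -4 + 2 P^{2}$ ($B{\left(P \right)} = \left(P^{2} + P P\right) - 4 = \left(P^{2} + P^{2}\right) - 4 = 2 P^{2} - 4 = -4 + 2 P^{2}$)
$\left(-39 + \frac{1}{\left(14 + B{\left(-5 \right)}\right) - 44}\right)^{2} = \left(-39 + \frac{1}{\left(14 - \left(4 - 2 \left(-5\right)^{2}\right)\right) - 44}\right)^{2} = \left(-39 + \frac{1}{\left(14 + \left(-4 + 2 \cdot 25\right)\right) - 44}\right)^{2} = \left(-39 + \frac{1}{\left(14 + \left(-4 + 50\right)\right) - 44}\right)^{2} = \left(-39 + \frac{1}{\left(14 + 46\right) - 44}\right)^{2} = \left(-39 + \frac{1}{60 - 44}\right)^{2} = \left(-39 + \frac{1}{16}\right)^{2} = \left(- \frac{623}{16}\right)^{2} = \frac{388129}{256}$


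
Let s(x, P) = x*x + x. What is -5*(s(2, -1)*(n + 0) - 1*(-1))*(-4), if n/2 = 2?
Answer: 500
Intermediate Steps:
n = 4 (n = 2*2 = 4)
s(x, P) = x + x² (s(x, P) = x² + x = x + x²)
-5*(s(2, -1)*(n + 0) - 1*(-1))*(-4) = -5*((2*(1 + 2))*(4 + 0) - 1*(-1))*(-4) = -5*((2*3)*4 + 1)*(-4) = -5*(6*4 + 1)*(-4) = -5*(24 + 1)*(-4) = -5*25*(-4) = -125*(-4) = 500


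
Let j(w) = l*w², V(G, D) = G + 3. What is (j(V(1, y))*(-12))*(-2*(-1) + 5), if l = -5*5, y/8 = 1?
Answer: 33600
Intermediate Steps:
y = 8 (y = 8*1 = 8)
V(G, D) = 3 + G
l = -25
j(w) = -25*w²
(j(V(1, y))*(-12))*(-2*(-1) + 5) = (-25*(3 + 1)²*(-12))*(-2*(-1) + 5) = (-25*4²*(-12))*(2 + 5) = (-25*16*(-12))*7 = -400*(-12)*7 = 4800*7 = 33600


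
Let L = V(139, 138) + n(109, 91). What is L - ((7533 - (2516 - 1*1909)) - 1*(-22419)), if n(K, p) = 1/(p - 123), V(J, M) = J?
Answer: -934593/32 ≈ -29206.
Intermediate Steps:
n(K, p) = 1/(-123 + p)
L = 4447/32 (L = 139 + 1/(-123 + 91) = 139 + 1/(-32) = 139 - 1/32 = 4447/32 ≈ 138.97)
L - ((7533 - (2516 - 1*1909)) - 1*(-22419)) = 4447/32 - ((7533 - (2516 - 1*1909)) - 1*(-22419)) = 4447/32 - ((7533 - (2516 - 1909)) + 22419) = 4447/32 - ((7533 - 1*607) + 22419) = 4447/32 - ((7533 - 607) + 22419) = 4447/32 - (6926 + 22419) = 4447/32 - 1*29345 = 4447/32 - 29345 = -934593/32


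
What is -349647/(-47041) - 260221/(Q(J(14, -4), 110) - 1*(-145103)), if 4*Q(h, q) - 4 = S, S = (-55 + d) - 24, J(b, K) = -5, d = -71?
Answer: 76962020929/13648146453 ≈ 5.6390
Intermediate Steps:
S = -150 (S = (-55 - 71) - 24 = -126 - 24 = -150)
Q(h, q) = -73/2 (Q(h, q) = 1 + (1/4)*(-150) = 1 - 75/2 = -73/2)
-349647/(-47041) - 260221/(Q(J(14, -4), 110) - 1*(-145103)) = -349647/(-47041) - 260221/(-73/2 - 1*(-145103)) = -349647*(-1/47041) - 260221/(-73/2 + 145103) = 349647/47041 - 260221/290133/2 = 349647/47041 - 260221*2/290133 = 349647/47041 - 520442/290133 = 76962020929/13648146453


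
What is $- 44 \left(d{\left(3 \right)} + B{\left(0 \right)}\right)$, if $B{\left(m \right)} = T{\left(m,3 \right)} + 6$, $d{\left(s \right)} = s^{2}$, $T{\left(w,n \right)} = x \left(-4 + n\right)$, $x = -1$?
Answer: $-704$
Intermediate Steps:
$T{\left(w,n \right)} = 4 - n$ ($T{\left(w,n \right)} = - (-4 + n) = 4 - n$)
$B{\left(m \right)} = 7$ ($B{\left(m \right)} = \left(4 - 3\right) + 6 = 1 + 6 = 7$)
$- 44 \left(d{\left(3 \right)} + B{\left(0 \right)}\right) = - 44 \left(3^{2} + 7\right) = - 44 \left(9 + 7\right) = \left(-44\right) 16 = -704$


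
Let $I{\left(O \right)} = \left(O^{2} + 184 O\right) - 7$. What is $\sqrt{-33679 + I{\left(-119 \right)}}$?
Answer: $i \sqrt{41421} \approx 203.52 i$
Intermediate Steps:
$I{\left(O \right)} = -7 + O^{2} + 184 O$
$\sqrt{-33679 + I{\left(-119 \right)}} = \sqrt{-33679 + \left(-7 + \left(-119\right)^{2} + 184 \left(-119\right)\right)} = \sqrt{-33679 - 7742} = \sqrt{-41421} = i \sqrt{41421}$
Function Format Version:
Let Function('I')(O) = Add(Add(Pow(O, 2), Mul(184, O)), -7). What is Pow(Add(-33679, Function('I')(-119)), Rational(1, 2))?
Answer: Mul(I, Pow(41421, Rational(1, 2))) ≈ Mul(203.52, I)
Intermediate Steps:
Function('I')(O) = Add(-7, Pow(O, 2), Mul(184, O))
Pow(Add(-33679, Function('I')(-119)), Rational(1, 2)) = Pow(Add(-33679, Add(-7, Pow(-119, 2), Mul(184, -119))), Rational(1, 2)) = Pow(Add(-33679, Add(-7, 14161, -21896)), Rational(1, 2)) = Pow(Add(-33679, -7742), Rational(1, 2)) = Pow(-41421, Rational(1, 2)) = Mul(I, Pow(41421, Rational(1, 2)))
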